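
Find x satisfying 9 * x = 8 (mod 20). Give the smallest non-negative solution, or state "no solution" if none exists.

First find gcd(9, 20):
20 = 2×9 + 2
9 = 4×2 + 1
2 = 2×1 + 0
gcd = 1, so a unique solution mod 20 exists.
Back-substitute for the Bézout coefficients:
1 = 9 − 4·2
1 = −4·20 + 9·9
So 9·(9) ≡ 1 (mod 20), giving 9⁻¹ ≡ 9.
x ≡ 9⁻¹·8 ≡ 9·8 ≡ 12 (mod 20).

12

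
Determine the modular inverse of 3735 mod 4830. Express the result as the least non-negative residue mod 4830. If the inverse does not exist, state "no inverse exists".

no inverse exists

Euclidean algorithm on 4830, 3735:
4830 = 1*3735 + 1095
3735 = 3*1095 + 450
1095 = 2*450 + 195
450 = 2*195 + 60
195 = 3*60 + 15
60 = 4*15 + 0
The gcd is 15, not 1, hence no inverse exists.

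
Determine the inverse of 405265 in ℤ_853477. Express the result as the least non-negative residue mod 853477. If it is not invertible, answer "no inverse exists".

718183

gcd(853477, 405265) by repeated division:
853477 = 2·405265 + 42947
405265 = 9·42947 + 18742
42947 = 2·18742 + 5463
18742 = 3·5463 + 2353
5463 = 2·2353 + 757
2353 = 3·757 + 82
757 = 9·82 + 19
82 = 4·19 + 6
19 = 3·6 + 1
6 = 6·1 + 0
The gcd is 1. Working backward:
1 = 19 − 3·6
1 = −3·82 + 13·19
1 = 13·757 − 120·82
1 = −120·2353 + 373·757
1 = 373·5463 − 866·2353
1 = −866·18742 + 2971·5463
1 = 2971·42947 − 6808·18742
1 = −6808·405265 + 64243·42947
1 = 64243·853477 − 135294·405265
Thus 405265·(-135294) ≡ 1 (mod 853477); reducing, -135294 mod 853477 = 718183.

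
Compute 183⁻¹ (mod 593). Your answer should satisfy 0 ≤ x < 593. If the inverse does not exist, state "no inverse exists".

Extended Euclidean algorithm:
593 = 3·183 + 44
183 = 4·44 + 7
44 = 6·7 + 2
7 = 3·2 + 1
2 = 2·1 + 0
gcd = 1, so the inverse exists. Back-substitute:
1 = 7 − 3·2
1 = −3·44 + 19·7
1 = 19·183 − 79·44
1 = −79·593 + 256·183
So 183·256 ≡ 1 (mod 593).

256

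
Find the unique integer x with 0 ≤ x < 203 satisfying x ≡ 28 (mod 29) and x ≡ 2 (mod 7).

86

Write x = 28 + 29·k. Then 29·k ≡ 2 − 28 ≡ 2 (mod 7).
Need 29⁻¹ mod 7. Extended Euclid on (7, 1):
7 = 7·1 + 0
29⁻¹ ≡ 1 (mod 7), so k ≡ 1·2 ≡ 2 (mod 7).
x = 28 + 29·2 = 86.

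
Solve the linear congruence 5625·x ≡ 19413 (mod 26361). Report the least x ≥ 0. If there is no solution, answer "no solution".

First find gcd(5625, 26361):
26361 = 4×5625 + 3861
5625 = 1×3861 + 1764
3861 = 2×1764 + 333
1764 = 5×333 + 99
333 = 3×99 + 36
99 = 2×36 + 27
36 = 1×27 + 9
27 = 3×9 + 0
gcd = 9 and 9 | 19413, so solutions exist. Divide through by 9: 625x ≡ 2157 (mod 2929).
Now find 625⁻¹ mod 2929:
2929 = 4×625 + 429
625 = 1×429 + 196
429 = 2×196 + 37
196 = 5×37 + 11
37 = 3×11 + 4
11 = 2×4 + 3
4 = 1×3 + 1
3 = 3×1 + 0
Back-substitute:
1 = 4 − 3
1 = −11 + 3·4
1 = 3·37 − 10·11
1 = −10·196 + 53·37
1 = 53·429 − 116·196
1 = −116·625 + 169·429
1 = 169·2929 − 792·625
So 625·(-792) ≡ 1 (mod 2929), i.e. 625⁻¹ ≡ 2137.
Then x ≡ 2137·2157 ≡ 2192 (mod 2929); the smallest non-negative solution is x = 2192.

2192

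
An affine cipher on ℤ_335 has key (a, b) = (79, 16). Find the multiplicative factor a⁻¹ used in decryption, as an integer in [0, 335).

229

Apply the Euclidean algorithm to 335 and 79:
335 = 4×79 + 19
79 = 4×19 + 3
19 = 6×3 + 1
3 = 3×1 + 0
The gcd is 1. Working backward:
1 = 19 − 6·3
1 = −6·79 + 25·19
1 = 25·335 − 106·79
Hence 79⁻¹ ≡ -106 ≡ 229 (mod 335).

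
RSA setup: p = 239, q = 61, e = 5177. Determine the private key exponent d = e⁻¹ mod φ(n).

φ(n) = (p−1)(q−1) = 238·60 = 14280.
Need d with 5177·d ≡ 1 (mod 14280). Apply the extended Euclidean algorithm:
14280 = 2·5177 + 3926
5177 = 1·3926 + 1251
3926 = 3·1251 + 173
1251 = 7·173 + 40
173 = 4·40 + 13
40 = 3·13 + 1
13 = 13·1 + 0
Back-substitute:
1 = 40 − 3·13
1 = −3·173 + 13·40
1 = 13·1251 − 94·173
1 = −94·3926 + 295·1251
1 = 295·5177 − 389·3926
1 = −389·14280 + 1073·5177
So 5177·1073 ≡ 1 (mod 14280), hence d = 1073.

1073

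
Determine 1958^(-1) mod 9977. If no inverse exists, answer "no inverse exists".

no inverse exists

Euclidean algorithm on 9977, 1958:
9977 = 5*1958 + 187
1958 = 10*187 + 88
187 = 2*88 + 11
88 = 8*11 + 0
gcd(1958, 9977) = 11 ≠ 1, so 1958 has no multiplicative inverse modulo 9977.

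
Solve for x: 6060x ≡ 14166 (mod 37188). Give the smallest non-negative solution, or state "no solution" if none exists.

no solution

gcd(6060, 37188):
37188 = 6·6060 + 828
6060 = 7·828 + 264
828 = 3·264 + 36
264 = 7·36 + 12
36 = 3·12 + 0
gcd = 12, but 12 ∤ 14166, so the congruence has no solution.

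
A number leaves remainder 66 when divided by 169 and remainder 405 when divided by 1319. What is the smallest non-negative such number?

54484

Write x = 66 + 169·k. Then 169·k ≡ 405 − 66 ≡ 339 (mod 1319).
Need 169⁻¹ mod 1319. Extended Euclid on (1319, 169):
1319 = 7×169 + 136
169 = 1×136 + 33
136 = 4×33 + 4
33 = 8×4 + 1
4 = 4×1 + 0
Back-substitute:
1 = 33 − 8·4
1 = −8·136 + 33·33
1 = 33·169 − 41·136
1 = −41·1319 + 320·169
169⁻¹ ≡ 320 (mod 1319), so k ≡ 320·339 ≡ 322 (mod 1319).
x = 66 + 169·322 = 54484.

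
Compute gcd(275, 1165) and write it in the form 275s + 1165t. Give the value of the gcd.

5

Apply Euclid's algorithm to 1165 and 275:
1165 = 4*275 + 65
275 = 4*65 + 15
65 = 4*15 + 5
15 = 3*5 + 0
gcd(275, 1165) = 5.
Back-substituting:
5 = 65 − 4·15
5 = −4·275 + 17·65
5 = 17·1165 − 72·275
So 5 = (17)·1165 + (-72)·275.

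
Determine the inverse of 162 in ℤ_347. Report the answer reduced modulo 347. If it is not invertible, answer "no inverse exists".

Apply the Euclidean algorithm to 347 and 162:
347 = 2·162 + 23
162 = 7·23 + 1
23 = 23·1 + 0
Since gcd(162, 347) = 1, back-substitute to write 1 as a combination:
1 = 162 − 7·23
1 = −7·347 + 15·162
So 162·15 ≡ 1 (mod 347).

15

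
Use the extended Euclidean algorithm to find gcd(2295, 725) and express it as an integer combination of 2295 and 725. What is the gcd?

Euclidean algorithm:
2295 = 3·725 + 120
725 = 6·120 + 5
120 = 24·5 + 0
gcd(2295, 725) = 5.
Working backward:
5 = 725 − 6·120
5 = −6·2295 + 19·725
So 5 = (-6)·2295 + (19)·725.

5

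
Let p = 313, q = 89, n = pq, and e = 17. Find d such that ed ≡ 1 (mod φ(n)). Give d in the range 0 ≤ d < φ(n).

25841

φ(n) = (p−1)(q−1) = 312·88 = 27456.
Need d with 17·d ≡ 1 (mod 27456). Apply the extended Euclidean algorithm:
27456 = 1615·17 + 1
17 = 17·1 + 0
Back-substitute:
1 = 27456 − 1615·17
So 17·(-1615) ≡ 1 (mod 27456), hence d ≡ -1615 ≡ 25841 (mod 27456).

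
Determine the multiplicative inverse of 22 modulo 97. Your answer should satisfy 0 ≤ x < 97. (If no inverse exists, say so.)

75

Extended Euclidean algorithm:
97 = 4*22 + 9
22 = 2*9 + 4
9 = 2*4 + 1
4 = 4*1 + 0
The gcd is 1. Working backward:
1 = 9 − 2·4
1 = −2·22 + 5·9
1 = 5·97 − 22·22
So 22·(-22) ≡ 1 (mod 97), and -22 ≡ 75 (mod 97).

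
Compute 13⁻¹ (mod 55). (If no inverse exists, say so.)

17

Extended Euclidean algorithm:
55 = 4·13 + 3
13 = 4·3 + 1
3 = 3·1 + 0
The gcd is 1. Working backward:
1 = 13 − 4·3
1 = −4·55 + 17·13
So 13·17 ≡ 1 (mod 55).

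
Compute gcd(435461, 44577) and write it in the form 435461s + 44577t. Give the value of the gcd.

13

Repeated division:
435461 = 9×44577 + 34268
44577 = 1×34268 + 10309
34268 = 3×10309 + 3341
10309 = 3×3341 + 286
3341 = 11×286 + 195
286 = 1×195 + 91
195 = 2×91 + 13
91 = 7×13 + 0
gcd(435461, 44577) = 13.
Back-substituting:
13 = 195 − 2·91
13 = −2·286 + 3·195
13 = 3·3341 − 35·286
13 = −35·10309 + 108·3341
13 = 108·34268 − 359·10309
13 = −359·44577 + 467·34268
13 = 467·435461 − 4562·44577
So 13 = (467)·435461 + (-4562)·44577.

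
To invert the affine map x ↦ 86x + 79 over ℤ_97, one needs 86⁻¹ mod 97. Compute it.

Run Euclid on (97, 86):
97 = 1*86 + 11
86 = 7*11 + 9
11 = 1*9 + 2
9 = 4*2 + 1
2 = 2*1 + 0
Since gcd(86, 97) = 1, back-substitute to write 1 as a combination:
1 = 9 − 4·2
1 = −4·11 + 5·9
1 = 5·86 − 39·11
1 = −39·97 + 44·86
So 86·44 ≡ 1 (mod 97).

44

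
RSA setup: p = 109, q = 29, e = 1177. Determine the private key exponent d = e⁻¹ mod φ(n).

2857

φ(n) = (p−1)(q−1) = 108·28 = 3024.
Need d with 1177·d ≡ 1 (mod 3024). Apply the extended Euclidean algorithm:
3024 = 2*1177 + 670
1177 = 1*670 + 507
670 = 1*507 + 163
507 = 3*163 + 18
163 = 9*18 + 1
18 = 18*1 + 0
Back-substitute:
1 = 163 − 9·18
1 = −9·507 + 28·163
1 = 28·670 − 37·507
1 = −37·1177 + 65·670
1 = 65·3024 − 167·1177
So 1177·(-167) ≡ 1 (mod 3024), hence d ≡ -167 ≡ 2857 (mod 3024).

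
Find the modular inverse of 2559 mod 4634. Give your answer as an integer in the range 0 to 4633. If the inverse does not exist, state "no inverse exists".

Run Euclid on (4634, 2559):
4634 = 1·2559 + 2075
2559 = 1·2075 + 484
2075 = 4·484 + 139
484 = 3·139 + 67
139 = 2·67 + 5
67 = 13·5 + 2
5 = 2·2 + 1
2 = 2·1 + 0
gcd = 1, so the inverse exists. Back-substitute:
1 = 5 − 2·2
1 = −2·67 + 27·5
1 = 27·139 − 56·67
1 = −56·484 + 195·139
1 = 195·2075 − 836·484
1 = −836·2559 + 1031·2075
1 = 1031·4634 − 1867·2559
So 2559·(-1867) ≡ 1 (mod 4634), and -1867 ≡ 2767 (mod 4634).

2767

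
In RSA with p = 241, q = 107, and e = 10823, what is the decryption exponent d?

16247

φ(n) = (p−1)(q−1) = 240·106 = 25440.
Need d with 10823·d ≡ 1 (mod 25440). Apply the extended Euclidean algorithm:
25440 = 2·10823 + 3794
10823 = 2·3794 + 3235
3794 = 1·3235 + 559
3235 = 5·559 + 440
559 = 1·440 + 119
440 = 3·119 + 83
119 = 1·83 + 36
83 = 2·36 + 11
36 = 3·11 + 3
11 = 3·3 + 2
3 = 1·2 + 1
2 = 2·1 + 0
Back-substitute:
1 = 3 − 2
1 = −11 + 4·3
1 = 4·36 − 13·11
1 = −13·83 + 30·36
1 = 30·119 − 43·83
1 = −43·440 + 159·119
1 = 159·559 − 202·440
1 = −202·3235 + 1169·559
1 = 1169·3794 − 1371·3235
1 = −1371·10823 + 3911·3794
1 = 3911·25440 − 9193·10823
So 10823·(-9193) ≡ 1 (mod 25440), hence d ≡ -9193 ≡ 16247 (mod 25440).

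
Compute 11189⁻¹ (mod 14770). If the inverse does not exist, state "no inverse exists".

Apply the Euclidean algorithm to 14770 and 11189:
14770 = 1·11189 + 3581
11189 = 3·3581 + 446
3581 = 8·446 + 13
446 = 34·13 + 4
13 = 3·4 + 1
4 = 4·1 + 0
Since gcd(11189, 14770) = 1, back-substitute to write 1 as a combination:
1 = 13 − 3·4
1 = −3·446 + 103·13
1 = 103·3581 − 827·446
1 = −827·11189 + 2584·3581
1 = 2584·14770 − 3411·11189
Hence 11189⁻¹ ≡ -3411 ≡ 11359 (mod 14770).

11359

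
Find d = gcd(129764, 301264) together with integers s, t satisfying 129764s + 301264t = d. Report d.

4

Apply Euclid's algorithm to 301264 and 129764:
301264 = 2·129764 + 41736
129764 = 3·41736 + 4556
41736 = 9·4556 + 732
4556 = 6·732 + 164
732 = 4·164 + 76
164 = 2·76 + 12
76 = 6·12 + 4
12 = 3·4 + 0
gcd(129764, 301264) = 4.
Express as a combination:
4 = 76 − 6·12
4 = −6·164 + 13·76
4 = 13·732 − 58·164
4 = −58·4556 + 361·732
4 = 361·41736 − 3307·4556
4 = −3307·129764 + 10282·41736
4 = 10282·301264 − 23871·129764
So 4 = (10282)·301264 + (-23871)·129764.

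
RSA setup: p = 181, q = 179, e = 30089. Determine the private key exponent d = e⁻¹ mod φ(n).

23369

φ(n) = (p−1)(q−1) = 180·178 = 32040.
Need d with 30089·d ≡ 1 (mod 32040). Apply the extended Euclidean algorithm:
32040 = 1·30089 + 1951
30089 = 15·1951 + 824
1951 = 2·824 + 303
824 = 2·303 + 218
303 = 1·218 + 85
218 = 2·85 + 48
85 = 1·48 + 37
48 = 1·37 + 11
37 = 3·11 + 4
11 = 2·4 + 3
4 = 1·3 + 1
3 = 3·1 + 0
Back-substitute:
1 = 4 − 3
1 = −11 + 3·4
1 = 3·37 − 10·11
1 = −10·48 + 13·37
1 = 13·85 − 23·48
1 = −23·218 + 59·85
1 = 59·303 − 82·218
1 = −82·824 + 223·303
1 = 223·1951 − 528·824
1 = −528·30089 + 8143·1951
1 = 8143·32040 − 8671·30089
So 30089·(-8671) ≡ 1 (mod 32040), hence d ≡ -8671 ≡ 23369 (mod 32040).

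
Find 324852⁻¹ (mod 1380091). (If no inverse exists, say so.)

190739

Run Euclid on (1380091, 324852):
1380091 = 4*324852 + 80683
324852 = 4*80683 + 2120
80683 = 38*2120 + 123
2120 = 17*123 + 29
123 = 4*29 + 7
29 = 4*7 + 1
7 = 7*1 + 0
gcd = 1, so the inverse exists. Back-substitute:
1 = 29 − 4·7
1 = −4·123 + 17·29
1 = 17·2120 − 293·123
1 = −293·80683 + 11151·2120
1 = 11151·324852 − 44897·80683
1 = −44897·1380091 + 190739·324852
So 324852·190739 ≡ 1 (mod 1380091).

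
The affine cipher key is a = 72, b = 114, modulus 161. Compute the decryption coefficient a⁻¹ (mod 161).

123

gcd(161, 72) by repeated division:
161 = 2*72 + 17
72 = 4*17 + 4
17 = 4*4 + 1
4 = 4*1 + 0
Since gcd(72, 161) = 1, back-substitute to write 1 as a combination:
1 = 17 − 4·4
1 = −4·72 + 17·17
1 = 17·161 − 38·72
Thus 72·(-38) ≡ 1 (mod 161); reducing, -38 mod 161 = 123.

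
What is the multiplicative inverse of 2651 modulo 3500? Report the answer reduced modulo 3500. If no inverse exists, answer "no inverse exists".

1851

Extended Euclidean algorithm:
3500 = 1*2651 + 849
2651 = 3*849 + 104
849 = 8*104 + 17
104 = 6*17 + 2
17 = 8*2 + 1
2 = 2*1 + 0
The gcd is 1. Working backward:
1 = 17 − 8·2
1 = −8·104 + 49·17
1 = 49·849 − 400·104
1 = −400·2651 + 1249·849
1 = 1249·3500 − 1649·2651
So 2651·(-1649) ≡ 1 (mod 3500), and -1649 ≡ 1851 (mod 3500).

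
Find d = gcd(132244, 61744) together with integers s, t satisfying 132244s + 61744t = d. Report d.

4

Repeated division:
132244 = 2·61744 + 8756
61744 = 7·8756 + 452
8756 = 19·452 + 168
452 = 2·168 + 116
168 = 1·116 + 52
116 = 2·52 + 12
52 = 4·12 + 4
12 = 3·4 + 0
gcd(132244, 61744) = 4.
Back-substituting:
4 = 52 − 4·12
4 = −4·116 + 9·52
4 = 9·168 − 13·116
4 = −13·452 + 35·168
4 = 35·8756 − 678·452
4 = −678·61744 + 4781·8756
4 = 4781·132244 − 10240·61744
So 4 = (4781)·132244 + (-10240)·61744.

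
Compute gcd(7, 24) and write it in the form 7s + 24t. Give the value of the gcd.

Repeated division:
24 = 3·7 + 3
7 = 2·3 + 1
3 = 3·1 + 0
gcd(7, 24) = 1.
Working backward:
1 = 7 − 2·3
1 = −2·24 + 7·7
So 1 = (-2)·24 + (7)·7.

1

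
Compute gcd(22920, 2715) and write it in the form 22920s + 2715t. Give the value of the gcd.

Euclidean algorithm:
22920 = 8×2715 + 1200
2715 = 2×1200 + 315
1200 = 3×315 + 255
315 = 1×255 + 60
255 = 4×60 + 15
60 = 4×15 + 0
gcd(22920, 2715) = 15.
Express as a combination:
15 = 255 − 4·60
15 = −4·315 + 5·255
15 = 5·1200 − 19·315
15 = −19·2715 + 43·1200
15 = 43·22920 − 363·2715
So 15 = (43)·22920 + (-363)·2715.

15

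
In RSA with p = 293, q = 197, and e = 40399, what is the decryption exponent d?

57215

φ(n) = (p−1)(q−1) = 292·196 = 57232.
Need d with 40399·d ≡ 1 (mod 57232). Apply the extended Euclidean algorithm:
57232 = 1·40399 + 16833
40399 = 2·16833 + 6733
16833 = 2·6733 + 3367
6733 = 1·3367 + 3366
3367 = 1·3366 + 1
3366 = 3366·1 + 0
Back-substitute:
1 = 3367 − 3366
1 = −6733 + 2·3367
1 = 2·16833 − 5·6733
1 = −5·40399 + 12·16833
1 = 12·57232 − 17·40399
So 40399·(-17) ≡ 1 (mod 57232), hence d ≡ -17 ≡ 57215 (mod 57232).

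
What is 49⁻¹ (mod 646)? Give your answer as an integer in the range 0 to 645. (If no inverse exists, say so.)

501

Extended Euclidean algorithm:
646 = 13*49 + 9
49 = 5*9 + 4
9 = 2*4 + 1
4 = 4*1 + 0
Since gcd(49, 646) = 1, back-substitute to write 1 as a combination:
1 = 9 − 2·4
1 = −2·49 + 11·9
1 = 11·646 − 145·49
So 49·(-145) ≡ 1 (mod 646), and -145 ≡ 501 (mod 646).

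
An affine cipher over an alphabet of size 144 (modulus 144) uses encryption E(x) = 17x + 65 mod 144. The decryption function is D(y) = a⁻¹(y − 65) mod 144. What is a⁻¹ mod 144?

Apply the Euclidean algorithm to 144 and 17:
144 = 8·17 + 8
17 = 2·8 + 1
8 = 8·1 + 0
Since gcd(17, 144) = 1, back-substitute to write 1 as a combination:
1 = 17 − 2·8
1 = −2·144 + 17·17
So 17·17 ≡ 1 (mod 144).

17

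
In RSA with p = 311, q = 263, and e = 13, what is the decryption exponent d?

62477

φ(n) = (p−1)(q−1) = 310·262 = 81220.
Need d with 13·d ≡ 1 (mod 81220). Apply the extended Euclidean algorithm:
81220 = 6247·13 + 9
13 = 1·9 + 4
9 = 2·4 + 1
4 = 4·1 + 0
Back-substitute:
1 = 9 − 2·4
1 = −2·13 + 3·9
1 = 3·81220 − 18743·13
So 13·(-18743) ≡ 1 (mod 81220), hence d ≡ -18743 ≡ 62477 (mod 81220).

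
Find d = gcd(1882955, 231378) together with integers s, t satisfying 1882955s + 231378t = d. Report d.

1

Apply Euclid's algorithm to 1882955 and 231378:
1882955 = 8×231378 + 31931
231378 = 7×31931 + 7861
31931 = 4×7861 + 487
7861 = 16×487 + 69
487 = 7×69 + 4
69 = 17×4 + 1
4 = 4×1 + 0
gcd(1882955, 231378) = 1.
Back-substituting:
1 = 69 − 17·4
1 = −17·487 + 120·69
1 = 120·7861 − 1937·487
1 = −1937·31931 + 7868·7861
1 = 7868·231378 − 57013·31931
1 = −57013·1882955 + 463972·231378
So 1 = (-57013)·1882955 + (463972)·231378.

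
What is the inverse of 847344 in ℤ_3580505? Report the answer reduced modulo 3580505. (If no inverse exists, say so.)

1032419

Run Euclid on (3580505, 847344):
3580505 = 4·847344 + 191129
847344 = 4·191129 + 82828
191129 = 2·82828 + 25473
82828 = 3·25473 + 6409
25473 = 3·6409 + 6246
6409 = 1·6246 + 163
6246 = 38·163 + 52
163 = 3·52 + 7
52 = 7·7 + 3
7 = 2·3 + 1
3 = 3·1 + 0
gcd = 1, so the inverse exists. Back-substitute:
1 = 7 − 2·3
1 = −2·52 + 15·7
1 = 15·163 − 47·52
1 = −47·6246 + 1801·163
1 = 1801·6409 − 1848·6246
1 = −1848·25473 + 7345·6409
1 = 7345·82828 − 23883·25473
1 = −23883·191129 + 55111·82828
1 = 55111·847344 − 244327·191129
1 = −244327·3580505 + 1032419·847344
So 847344·1032419 ≡ 1 (mod 3580505).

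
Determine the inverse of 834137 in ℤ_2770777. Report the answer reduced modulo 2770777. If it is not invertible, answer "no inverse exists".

2377378

gcd(2770777, 834137) by repeated division:
2770777 = 3·834137 + 268366
834137 = 3·268366 + 29039
268366 = 9·29039 + 7015
29039 = 4·7015 + 979
7015 = 7·979 + 162
979 = 6·162 + 7
162 = 23·7 + 1
7 = 7·1 + 0
The gcd is 1. Working backward:
1 = 162 − 23·7
1 = −23·979 + 139·162
1 = 139·7015 − 996·979
1 = −996·29039 + 4123·7015
1 = 4123·268366 − 38103·29039
1 = −38103·834137 + 118432·268366
1 = 118432·2770777 − 393399·834137
Thus 834137·(-393399) ≡ 1 (mod 2770777); reducing, -393399 mod 2770777 = 2377378.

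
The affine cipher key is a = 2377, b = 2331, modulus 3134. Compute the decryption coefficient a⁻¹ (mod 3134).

207

Run Euclid on (3134, 2377):
3134 = 1×2377 + 757
2377 = 3×757 + 106
757 = 7×106 + 15
106 = 7×15 + 1
15 = 15×1 + 0
The gcd is 1. Working backward:
1 = 106 − 7·15
1 = −7·757 + 50·106
1 = 50·2377 − 157·757
1 = −157·3134 + 207·2377
So 2377·207 ≡ 1 (mod 3134).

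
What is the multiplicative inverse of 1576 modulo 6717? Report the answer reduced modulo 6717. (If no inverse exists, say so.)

4684

Run Euclid on (6717, 1576):
6717 = 4*1576 + 413
1576 = 3*413 + 337
413 = 1*337 + 76
337 = 4*76 + 33
76 = 2*33 + 10
33 = 3*10 + 3
10 = 3*3 + 1
3 = 3*1 + 0
gcd = 1, so the inverse exists. Back-substitute:
1 = 10 − 3·3
1 = −3·33 + 10·10
1 = 10·76 − 23·33
1 = −23·337 + 102·76
1 = 102·413 − 125·337
1 = −125·1576 + 477·413
1 = 477·6717 − 2033·1576
So 1576·(-2033) ≡ 1 (mod 6717), and -2033 ≡ 4684 (mod 6717).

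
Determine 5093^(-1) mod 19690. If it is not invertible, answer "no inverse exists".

Euclidean algorithm on 19690, 5093:
19690 = 3*5093 + 4411
5093 = 1*4411 + 682
4411 = 6*682 + 319
682 = 2*319 + 44
319 = 7*44 + 11
44 = 4*11 + 0
The gcd is 11, not 1, hence no inverse exists.

no inverse exists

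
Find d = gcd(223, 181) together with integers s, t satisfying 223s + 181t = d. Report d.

Euclidean algorithm:
223 = 1·181 + 42
181 = 4·42 + 13
42 = 3·13 + 3
13 = 4·3 + 1
3 = 3·1 + 0
gcd(223, 181) = 1.
Back-substituting:
1 = 13 − 4·3
1 = −4·42 + 13·13
1 = 13·181 − 56·42
1 = −56·223 + 69·181
So 1 = (-56)·223 + (69)·181.

1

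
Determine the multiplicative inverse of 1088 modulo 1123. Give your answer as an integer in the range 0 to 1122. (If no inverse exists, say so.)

Run Euclid on (1123, 1088):
1123 = 1×1088 + 35
1088 = 31×35 + 3
35 = 11×3 + 2
3 = 1×2 + 1
2 = 2×1 + 0
Since gcd(1088, 1123) = 1, back-substitute to write 1 as a combination:
1 = 3 − 2
1 = −35 + 12·3
1 = 12·1088 − 373·35
1 = −373·1123 + 385·1088
So 1088·385 ≡ 1 (mod 1123).

385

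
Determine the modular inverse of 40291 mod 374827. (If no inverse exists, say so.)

Run Euclid on (374827, 40291):
374827 = 9×40291 + 12208
40291 = 3×12208 + 3667
12208 = 3×3667 + 1207
3667 = 3×1207 + 46
1207 = 26×46 + 11
46 = 4×11 + 2
11 = 5×2 + 1
2 = 2×1 + 0
The gcd is 1. Working backward:
1 = 11 − 5·2
1 = −5·46 + 21·11
1 = 21·1207 − 551·46
1 = −551·3667 + 1674·1207
1 = 1674·12208 − 5573·3667
1 = −5573·40291 + 18393·12208
1 = 18393·374827 − 171110·40291
Hence 40291⁻¹ ≡ -171110 ≡ 203717 (mod 374827).

203717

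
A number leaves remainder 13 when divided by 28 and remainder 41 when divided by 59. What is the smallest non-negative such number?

Write x = 13 + 28·k. Then 28·k ≡ 41 − 13 ≡ 28 (mod 59).
Need 28⁻¹ mod 59. Extended Euclid on (59, 28):
59 = 2·28 + 3
28 = 9·3 + 1
3 = 3·1 + 0
Back-substitute:
1 = 28 − 9·3
1 = −9·59 + 19·28
28⁻¹ ≡ 19 (mod 59), so k ≡ 19·28 ≡ 1 (mod 59).
x = 13 + 28·1 = 41.

41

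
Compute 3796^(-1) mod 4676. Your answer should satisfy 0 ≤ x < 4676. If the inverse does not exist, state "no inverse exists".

no inverse exists

Compute gcd(3796, 4676):
4676 = 1·3796 + 880
3796 = 4·880 + 276
880 = 3·276 + 52
276 = 5·52 + 16
52 = 3·16 + 4
16 = 4·4 + 0
gcd(3796, 4676) = 4 ≠ 1, so 3796 has no multiplicative inverse modulo 4676.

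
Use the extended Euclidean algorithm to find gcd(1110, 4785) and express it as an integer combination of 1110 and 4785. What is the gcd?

Apply Euclid's algorithm to 4785 and 1110:
4785 = 4*1110 + 345
1110 = 3*345 + 75
345 = 4*75 + 45
75 = 1*45 + 30
45 = 1*30 + 15
30 = 2*15 + 0
gcd(1110, 4785) = 15.
Express as a combination:
15 = 45 − 30
15 = −75 + 2·45
15 = 2·345 − 9·75
15 = −9·1110 + 29·345
15 = 29·4785 − 125·1110
So 15 = (29)·4785 + (-125)·1110.

15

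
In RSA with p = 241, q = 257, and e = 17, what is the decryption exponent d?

28913

φ(n) = (p−1)(q−1) = 240·256 = 61440.
Need d with 17·d ≡ 1 (mod 61440). Apply the extended Euclidean algorithm:
61440 = 3614×17 + 2
17 = 8×2 + 1
2 = 2×1 + 0
Back-substitute:
1 = 17 − 8·2
1 = −8·61440 + 28913·17
So 17·28913 ≡ 1 (mod 61440), hence d = 28913.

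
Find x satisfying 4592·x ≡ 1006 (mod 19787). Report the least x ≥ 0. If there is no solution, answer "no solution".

First find gcd(4592, 19787):
19787 = 4*4592 + 1419
4592 = 3*1419 + 335
1419 = 4*335 + 79
335 = 4*79 + 19
79 = 4*19 + 3
19 = 6*3 + 1
3 = 3*1 + 0
gcd = 1, so a unique solution mod 19787 exists.
Back-substitute for the Bézout coefficients:
1 = 19 − 6·3
1 = −6·79 + 25·19
1 = 25·335 − 106·79
1 = −106·1419 + 449·335
1 = 449·4592 − 1453·1419
1 = −1453·19787 + 6261·4592
So 4592·(6261) ≡ 1 (mod 19787), giving 4592⁻¹ ≡ 6261.
x ≡ 4592⁻¹·1006 ≡ 6261·1006 ≡ 6300 (mod 19787).

6300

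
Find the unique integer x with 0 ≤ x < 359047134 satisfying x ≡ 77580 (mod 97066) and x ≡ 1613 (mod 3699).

195083174

Write x = 77580 + 97066·k. Then 97066·k ≡ 1613 − 77580 ≡ 1712 (mod 3699).
Need 97066⁻¹ mod 3699. Extended Euclid on (3699, 892):
3699 = 4·892 + 131
892 = 6·131 + 106
131 = 1·106 + 25
106 = 4·25 + 6
25 = 4·6 + 1
6 = 6·1 + 0
Back-substitute:
1 = 25 − 4·6
1 = −4·106 + 17·25
1 = 17·131 − 21·106
1 = −21·892 + 143·131
1 = 143·3699 − 593·892
97066⁻¹ ≡ 3106 (mod 3699), so k ≡ 3106·1712 ≡ 2009 (mod 3699).
x = 77580 + 97066·2009 = 195083174.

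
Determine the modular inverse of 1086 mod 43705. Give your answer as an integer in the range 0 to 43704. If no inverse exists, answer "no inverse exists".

gcd(43705, 1086) by repeated division:
43705 = 40×1086 + 265
1086 = 4×265 + 26
265 = 10×26 + 5
26 = 5×5 + 1
5 = 5×1 + 0
gcd = 1, so the inverse exists. Back-substitute:
1 = 26 − 5·5
1 = −5·265 + 51·26
1 = 51·1086 − 209·265
1 = −209·43705 + 8411·1086
So 1086·8411 ≡ 1 (mod 43705).

8411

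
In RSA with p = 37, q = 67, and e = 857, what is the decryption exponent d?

φ(n) = (p−1)(q−1) = 36·66 = 2376.
Need d with 857·d ≡ 1 (mod 2376). Apply the extended Euclidean algorithm:
2376 = 2×857 + 662
857 = 1×662 + 195
662 = 3×195 + 77
195 = 2×77 + 41
77 = 1×41 + 36
41 = 1×36 + 5
36 = 7×5 + 1
5 = 5×1 + 0
Back-substitute:
1 = 36 − 7·5
1 = −7·41 + 8·36
1 = 8·77 − 15·41
1 = −15·195 + 38·77
1 = 38·662 − 129·195
1 = −129·857 + 167·662
1 = 167·2376 − 463·857
So 857·(-463) ≡ 1 (mod 2376), hence d ≡ -463 ≡ 1913 (mod 2376).

1913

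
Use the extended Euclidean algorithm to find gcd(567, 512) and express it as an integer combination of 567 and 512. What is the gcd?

Repeated division:
567 = 1·512 + 55
512 = 9·55 + 17
55 = 3·17 + 4
17 = 4·4 + 1
4 = 4·1 + 0
gcd(567, 512) = 1.
Back-substituting:
1 = 17 − 4·4
1 = −4·55 + 13·17
1 = 13·512 − 121·55
1 = −121·567 + 134·512
So 1 = (-121)·567 + (134)·512.

1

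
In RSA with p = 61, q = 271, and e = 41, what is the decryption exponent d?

φ(n) = (p−1)(q−1) = 60·270 = 16200.
Need d with 41·d ≡ 1 (mod 16200). Apply the extended Euclidean algorithm:
16200 = 395×41 + 5
41 = 8×5 + 1
5 = 5×1 + 0
Back-substitute:
1 = 41 − 8·5
1 = −8·16200 + 3161·41
So 41·3161 ≡ 1 (mod 16200), hence d = 3161.

3161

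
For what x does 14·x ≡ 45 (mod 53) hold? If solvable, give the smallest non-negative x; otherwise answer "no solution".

7

First find gcd(14, 53):
53 = 3*14 + 11
14 = 1*11 + 3
11 = 3*3 + 2
3 = 1*2 + 1
2 = 2*1 + 0
gcd = 1, so a unique solution mod 53 exists.
Back-substitute for the Bézout coefficients:
1 = 3 − 2
1 = −11 + 4·3
1 = 4·14 − 5·11
1 = −5·53 + 19·14
So 14·(19) ≡ 1 (mod 53), giving 14⁻¹ ≡ 19.
x ≡ 14⁻¹·45 ≡ 19·45 ≡ 7 (mod 53).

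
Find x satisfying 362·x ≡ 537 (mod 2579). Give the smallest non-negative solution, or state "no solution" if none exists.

1120

First find gcd(362, 2579):
2579 = 7*362 + 45
362 = 8*45 + 2
45 = 22*2 + 1
2 = 2*1 + 0
gcd = 1, so a unique solution mod 2579 exists.
Back-substitute for the Bézout coefficients:
1 = 45 − 22·2
1 = −22·362 + 177·45
1 = 177·2579 − 1261·362
So 362·(-1261) ≡ 1 (mod 2579), giving 362⁻¹ ≡ 1318.
x ≡ 362⁻¹·537 ≡ 1318·537 ≡ 1120 (mod 2579).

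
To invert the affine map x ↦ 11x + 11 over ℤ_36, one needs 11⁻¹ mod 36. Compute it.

Extended Euclidean algorithm:
36 = 3·11 + 3
11 = 3·3 + 2
3 = 1·2 + 1
2 = 2·1 + 0
gcd = 1, so the inverse exists. Back-substitute:
1 = 3 − 2
1 = −11 + 4·3
1 = 4·36 − 13·11
Thus 11·(-13) ≡ 1 (mod 36); reducing, -13 mod 36 = 23.

23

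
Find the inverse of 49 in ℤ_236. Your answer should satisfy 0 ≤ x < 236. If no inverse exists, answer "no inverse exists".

Run Euclid on (236, 49):
236 = 4*49 + 40
49 = 1*40 + 9
40 = 4*9 + 4
9 = 2*4 + 1
4 = 4*1 + 0
The gcd is 1. Working backward:
1 = 9 − 2·4
1 = −2·40 + 9·9
1 = 9·49 − 11·40
1 = −11·236 + 53·49
So 49·53 ≡ 1 (mod 236).

53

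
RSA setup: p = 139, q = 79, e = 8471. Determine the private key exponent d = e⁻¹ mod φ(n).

φ(n) = (p−1)(q−1) = 138·78 = 10764.
Need d with 8471·d ≡ 1 (mod 10764). Apply the extended Euclidean algorithm:
10764 = 1×8471 + 2293
8471 = 3×2293 + 1592
2293 = 1×1592 + 701
1592 = 2×701 + 190
701 = 3×190 + 131
190 = 1×131 + 59
131 = 2×59 + 13
59 = 4×13 + 7
13 = 1×7 + 6
7 = 1×6 + 1
6 = 6×1 + 0
Back-substitute:
1 = 7 − 6
1 = −13 + 2·7
1 = 2·59 − 9·13
1 = −9·131 + 20·59
1 = 20·190 − 29·131
1 = −29·701 + 107·190
1 = 107·1592 − 243·701
1 = −243·2293 + 350·1592
1 = 350·8471 − 1293·2293
1 = −1293·10764 + 1643·8471
So 8471·1643 ≡ 1 (mod 10764), hence d = 1643.

1643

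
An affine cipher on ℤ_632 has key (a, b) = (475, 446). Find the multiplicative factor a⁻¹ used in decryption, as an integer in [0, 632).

475

Run Euclid on (632, 475):
632 = 1*475 + 157
475 = 3*157 + 4
157 = 39*4 + 1
4 = 4*1 + 0
The gcd is 1. Working backward:
1 = 157 − 39·4
1 = −39·475 + 118·157
1 = 118·632 − 157·475
Hence 475⁻¹ ≡ -157 ≡ 475 (mod 632).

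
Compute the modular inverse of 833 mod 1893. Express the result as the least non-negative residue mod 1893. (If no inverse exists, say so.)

959

Apply the Euclidean algorithm to 1893 and 833:
1893 = 2×833 + 227
833 = 3×227 + 152
227 = 1×152 + 75
152 = 2×75 + 2
75 = 37×2 + 1
2 = 2×1 + 0
gcd = 1, so the inverse exists. Back-substitute:
1 = 75 − 37·2
1 = −37·152 + 75·75
1 = 75·227 − 112·152
1 = −112·833 + 411·227
1 = 411·1893 − 934·833
Hence 833⁻¹ ≡ -934 ≡ 959 (mod 1893).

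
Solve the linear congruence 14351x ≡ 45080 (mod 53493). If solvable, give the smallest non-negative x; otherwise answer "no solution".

First find gcd(14351, 53493):
53493 = 3·14351 + 10440
14351 = 1·10440 + 3911
10440 = 2·3911 + 2618
3911 = 1·2618 + 1293
2618 = 2·1293 + 32
1293 = 40·32 + 13
32 = 2·13 + 6
13 = 2·6 + 1
6 = 6·1 + 0
gcd = 1, so a unique solution mod 53493 exists.
Back-substitute for the Bézout coefficients:
1 = 13 − 2·6
1 = −2·32 + 5·13
1 = 5·1293 − 202·32
1 = −202·2618 + 409·1293
1 = 409·3911 − 611·2618
1 = −611·10440 + 1631·3911
1 = 1631·14351 − 2242·10440
1 = −2242·53493 + 8357·14351
So 14351·(8357) ≡ 1 (mod 53493), giving 14351⁻¹ ≡ 8357.
x ≡ 14351⁻¹·45080 ≡ 8357·45080 ≡ 35854 (mod 53493).

35854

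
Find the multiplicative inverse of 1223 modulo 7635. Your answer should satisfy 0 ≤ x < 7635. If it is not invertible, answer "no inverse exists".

437

Run Euclid on (7635, 1223):
7635 = 6×1223 + 297
1223 = 4×297 + 35
297 = 8×35 + 17
35 = 2×17 + 1
17 = 17×1 + 0
The gcd is 1. Working backward:
1 = 35 − 2·17
1 = −2·297 + 17·35
1 = 17·1223 − 70·297
1 = −70·7635 + 437·1223
So 1223·437 ≡ 1 (mod 7635).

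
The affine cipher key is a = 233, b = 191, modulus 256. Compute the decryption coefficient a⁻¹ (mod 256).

Apply the Euclidean algorithm to 256 and 233:
256 = 1·233 + 23
233 = 10·23 + 3
23 = 7·3 + 2
3 = 1·2 + 1
2 = 2·1 + 0
Since gcd(233, 256) = 1, back-substitute to write 1 as a combination:
1 = 3 − 2
1 = −23 + 8·3
1 = 8·233 − 81·23
1 = −81·256 + 89·233
So 233·89 ≡ 1 (mod 256).

89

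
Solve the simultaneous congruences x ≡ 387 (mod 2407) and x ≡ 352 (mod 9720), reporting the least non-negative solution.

15008032

Write x = 387 + 2407·k. Then 2407·k ≡ 352 − 387 ≡ 9685 (mod 9720).
Need 2407⁻¹ mod 9720. Extended Euclid on (9720, 2407):
9720 = 4·2407 + 92
2407 = 26·92 + 15
92 = 6·15 + 2
15 = 7·2 + 1
2 = 2·1 + 0
Back-substitute:
1 = 15 − 7·2
1 = −7·92 + 43·15
1 = 43·2407 − 1125·92
1 = −1125·9720 + 4543·2407
2407⁻¹ ≡ 4543 (mod 9720), so k ≡ 4543·9685 ≡ 6235 (mod 9720).
x = 387 + 2407·6235 = 15008032.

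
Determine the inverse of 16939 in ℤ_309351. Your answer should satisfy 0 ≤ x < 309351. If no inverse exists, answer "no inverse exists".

Run Euclid on (309351, 16939):
309351 = 18·16939 + 4449
16939 = 3·4449 + 3592
4449 = 1·3592 + 857
3592 = 4·857 + 164
857 = 5·164 + 37
164 = 4·37 + 16
37 = 2·16 + 5
16 = 3·5 + 1
5 = 5·1 + 0
gcd = 1, so the inverse exists. Back-substitute:
1 = 16 − 3·5
1 = −3·37 + 7·16
1 = 7·164 − 31·37
1 = −31·857 + 162·164
1 = 162·3592 − 679·857
1 = −679·4449 + 841·3592
1 = 841·16939 − 3202·4449
1 = −3202·309351 + 58477·16939
So 16939·58477 ≡ 1 (mod 309351).

58477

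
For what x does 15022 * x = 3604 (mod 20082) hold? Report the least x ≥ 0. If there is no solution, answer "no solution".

First find gcd(15022, 20082):
20082 = 1·15022 + 5060
15022 = 2·5060 + 4902
5060 = 1·4902 + 158
4902 = 31·158 + 4
158 = 39·4 + 2
4 = 2·2 + 0
gcd = 2 and 2 | 3604, so solutions exist. Divide through by 2: 7511x ≡ 1802 (mod 10041).
Now find 7511⁻¹ mod 10041:
10041 = 1*7511 + 2530
7511 = 2*2530 + 2451
2530 = 1*2451 + 79
2451 = 31*79 + 2
79 = 39*2 + 1
2 = 2*1 + 0
Back-substitute:
1 = 79 − 39·2
1 = −39·2451 + 1210·79
1 = 1210·2530 − 1249·2451
1 = −1249·7511 + 3708·2530
1 = 3708·10041 − 4957·7511
So 7511·(-4957) ≡ 1 (mod 10041), i.e. 7511⁻¹ ≡ 5084.
Then x ≡ 5084·1802 ≡ 3976 (mod 10041); the smallest non-negative solution is x = 3976.

3976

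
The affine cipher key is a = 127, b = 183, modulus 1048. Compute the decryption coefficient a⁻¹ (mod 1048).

1015

Apply the Euclidean algorithm to 1048 and 127:
1048 = 8×127 + 32
127 = 3×32 + 31
32 = 1×31 + 1
31 = 31×1 + 0
Since gcd(127, 1048) = 1, back-substitute to write 1 as a combination:
1 = 32 − 31
1 = −127 + 4·32
1 = 4·1048 − 33·127
So 127·(-33) ≡ 1 (mod 1048), and -33 ≡ 1015 (mod 1048).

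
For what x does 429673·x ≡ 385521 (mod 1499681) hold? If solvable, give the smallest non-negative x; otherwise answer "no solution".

388850

First find gcd(429673, 1499681):
1499681 = 3*429673 + 210662
429673 = 2*210662 + 8349
210662 = 25*8349 + 1937
8349 = 4*1937 + 601
1937 = 3*601 + 134
601 = 4*134 + 65
134 = 2*65 + 4
65 = 16*4 + 1
4 = 4*1 + 0
gcd = 1, so a unique solution mod 1499681 exists.
Back-substitute for the Bézout coefficients:
1 = 65 − 16·4
1 = −16·134 + 33·65
1 = 33·601 − 148·134
1 = −148·1937 + 477·601
1 = 477·8349 − 2056·1937
1 = −2056·210662 + 51877·8349
1 = 51877·429673 − 105810·210662
1 = −105810·1499681 + 369307·429673
So 429673·(369307) ≡ 1 (mod 1499681), giving 429673⁻¹ ≡ 369307.
x ≡ 429673⁻¹·385521 ≡ 369307·385521 ≡ 388850 (mod 1499681).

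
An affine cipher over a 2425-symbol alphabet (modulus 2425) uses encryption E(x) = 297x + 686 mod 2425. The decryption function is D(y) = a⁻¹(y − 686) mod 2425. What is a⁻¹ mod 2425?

Extended Euclidean algorithm:
2425 = 8×297 + 49
297 = 6×49 + 3
49 = 16×3 + 1
3 = 3×1 + 0
The gcd is 1. Working backward:
1 = 49 − 16·3
1 = −16·297 + 97·49
1 = 97·2425 − 792·297
Hence 297⁻¹ ≡ -792 ≡ 1633 (mod 2425).

1633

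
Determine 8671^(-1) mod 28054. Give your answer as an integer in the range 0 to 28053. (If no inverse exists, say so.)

no inverse exists

Compute gcd(8671, 28054):
28054 = 3×8671 + 2041
8671 = 4×2041 + 507
2041 = 4×507 + 13
507 = 39×13 + 0
Since gcd = 13 > 1, 8671 is not a unit mod 28054.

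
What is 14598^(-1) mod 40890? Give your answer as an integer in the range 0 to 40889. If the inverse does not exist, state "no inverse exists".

Euclidean algorithm on 40890, 14598:
40890 = 2*14598 + 11694
14598 = 1*11694 + 2904
11694 = 4*2904 + 78
2904 = 37*78 + 18
78 = 4*18 + 6
18 = 3*6 + 0
The gcd is 6, not 1, hence no inverse exists.

no inverse exists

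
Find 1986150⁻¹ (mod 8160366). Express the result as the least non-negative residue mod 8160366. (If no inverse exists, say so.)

Compute gcd(1986150, 8160366):
8160366 = 4×1986150 + 215766
1986150 = 9×215766 + 44256
215766 = 4×44256 + 38742
44256 = 1×38742 + 5514
38742 = 7×5514 + 144
5514 = 38×144 + 42
144 = 3×42 + 18
42 = 2×18 + 6
18 = 3×6 + 0
Since gcd = 6 > 1, 1986150 is not a unit mod 8160366.

no inverse exists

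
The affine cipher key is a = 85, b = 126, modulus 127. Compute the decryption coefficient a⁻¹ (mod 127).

Run Euclid on (127, 85):
127 = 1*85 + 42
85 = 2*42 + 1
42 = 42*1 + 0
gcd = 1, so the inverse exists. Back-substitute:
1 = 85 − 2·42
1 = −2·127 + 3·85
So 85·3 ≡ 1 (mod 127).

3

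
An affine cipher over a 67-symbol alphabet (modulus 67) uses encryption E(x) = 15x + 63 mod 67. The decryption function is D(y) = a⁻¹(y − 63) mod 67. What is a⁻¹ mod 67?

Extended Euclidean algorithm:
67 = 4·15 + 7
15 = 2·7 + 1
7 = 7·1 + 0
Since gcd(15, 67) = 1, back-substitute to write 1 as a combination:
1 = 15 − 2·7
1 = −2·67 + 9·15
So 15·9 ≡ 1 (mod 67).

9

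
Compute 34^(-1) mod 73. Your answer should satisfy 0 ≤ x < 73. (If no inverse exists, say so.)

58

Run Euclid on (73, 34):
73 = 2×34 + 5
34 = 6×5 + 4
5 = 1×4 + 1
4 = 4×1 + 0
The gcd is 1. Working backward:
1 = 5 − 4
1 = −34 + 7·5
1 = 7·73 − 15·34
Hence 34⁻¹ ≡ -15 ≡ 58 (mod 73).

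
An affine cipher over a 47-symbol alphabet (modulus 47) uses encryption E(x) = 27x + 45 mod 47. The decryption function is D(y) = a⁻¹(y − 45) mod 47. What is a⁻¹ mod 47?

7

Run Euclid on (47, 27):
47 = 1*27 + 20
27 = 1*20 + 7
20 = 2*7 + 6
7 = 1*6 + 1
6 = 6*1 + 0
Since gcd(27, 47) = 1, back-substitute to write 1 as a combination:
1 = 7 − 6
1 = −20 + 3·7
1 = 3·27 − 4·20
1 = −4·47 + 7·27
So 27·7 ≡ 1 (mod 47).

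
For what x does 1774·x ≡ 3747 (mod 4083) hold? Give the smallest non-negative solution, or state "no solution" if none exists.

First find gcd(1774, 4083):
4083 = 2×1774 + 535
1774 = 3×535 + 169
535 = 3×169 + 28
169 = 6×28 + 1
28 = 28×1 + 0
gcd = 1, so a unique solution mod 4083 exists.
Back-substitute for the Bézout coefficients:
1 = 169 − 6·28
1 = −6·535 + 19·169
1 = 19·1774 − 63·535
1 = −63·4083 + 145·1774
So 1774·(145) ≡ 1 (mod 4083), giving 1774⁻¹ ≡ 145.
x ≡ 1774⁻¹·3747 ≡ 145·3747 ≡ 276 (mod 4083).

276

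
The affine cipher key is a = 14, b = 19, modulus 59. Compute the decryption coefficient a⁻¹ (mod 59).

38

Extended Euclidean algorithm:
59 = 4*14 + 3
14 = 4*3 + 2
3 = 1*2 + 1
2 = 2*1 + 0
gcd = 1, so the inverse exists. Back-substitute:
1 = 3 − 2
1 = −14 + 5·3
1 = 5·59 − 21·14
So 14·(-21) ≡ 1 (mod 59), and -21 ≡ 38 (mod 59).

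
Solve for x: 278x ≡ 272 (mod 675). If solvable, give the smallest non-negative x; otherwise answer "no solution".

First find gcd(278, 675):
675 = 2*278 + 119
278 = 2*119 + 40
119 = 2*40 + 39
40 = 1*39 + 1
39 = 39*1 + 0
gcd = 1, so a unique solution mod 675 exists.
Back-substitute for the Bézout coefficients:
1 = 40 − 39
1 = −119 + 3·40
1 = 3·278 − 7·119
1 = −7·675 + 17·278
So 278·(17) ≡ 1 (mod 675), giving 278⁻¹ ≡ 17.
x ≡ 278⁻¹·272 ≡ 17·272 ≡ 574 (mod 675).

574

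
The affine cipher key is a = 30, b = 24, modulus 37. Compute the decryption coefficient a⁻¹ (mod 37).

Extended Euclidean algorithm:
37 = 1·30 + 7
30 = 4·7 + 2
7 = 3·2 + 1
2 = 2·1 + 0
The gcd is 1. Working backward:
1 = 7 − 3·2
1 = −3·30 + 13·7
1 = 13·37 − 16·30
So 30·(-16) ≡ 1 (mod 37), and -16 ≡ 21 (mod 37).

21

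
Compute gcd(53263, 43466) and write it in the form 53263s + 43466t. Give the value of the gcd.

Apply Euclid's algorithm to 53263 and 43466:
53263 = 1×43466 + 9797
43466 = 4×9797 + 4278
9797 = 2×4278 + 1241
4278 = 3×1241 + 555
1241 = 2×555 + 131
555 = 4×131 + 31
131 = 4×31 + 7
31 = 4×7 + 3
7 = 2×3 + 1
3 = 3×1 + 0
gcd(53263, 43466) = 1.
Back-substituting:
1 = 7 − 2·3
1 = −2·31 + 9·7
1 = 9·131 − 38·31
1 = −38·555 + 161·131
1 = 161·1241 − 360·555
1 = −360·4278 + 1241·1241
1 = 1241·9797 − 2842·4278
1 = −2842·43466 + 12609·9797
1 = 12609·53263 − 15451·43466
So 1 = (12609)·53263 + (-15451)·43466.

1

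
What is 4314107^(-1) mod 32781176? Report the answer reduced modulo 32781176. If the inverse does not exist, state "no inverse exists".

30662443

gcd(32781176, 4314107) by repeated division:
32781176 = 7*4314107 + 2582427
4314107 = 1*2582427 + 1731680
2582427 = 1*1731680 + 850747
1731680 = 2*850747 + 30186
850747 = 28*30186 + 5539
30186 = 5*5539 + 2491
5539 = 2*2491 + 557
2491 = 4*557 + 263
557 = 2*263 + 31
263 = 8*31 + 15
31 = 2*15 + 1
15 = 15*1 + 0
gcd = 1, so the inverse exists. Back-substitute:
1 = 31 − 2·15
1 = −2·263 + 17·31
1 = 17·557 − 36·263
1 = −36·2491 + 161·557
1 = 161·5539 − 358·2491
1 = −358·30186 + 1951·5539
1 = 1951·850747 − 54986·30186
1 = −54986·1731680 + 111923·850747
1 = 111923·2582427 − 166909·1731680
1 = −166909·4314107 + 278832·2582427
1 = 278832·32781176 − 2118733·4314107
So 4314107·(-2118733) ≡ 1 (mod 32781176), and -2118733 ≡ 30662443 (mod 32781176).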